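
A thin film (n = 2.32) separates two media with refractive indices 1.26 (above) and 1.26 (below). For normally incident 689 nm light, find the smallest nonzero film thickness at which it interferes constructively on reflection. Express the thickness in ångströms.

At the upper boundary (n = 1.26 to n = 2.32) the reflected ray undergoes a half-wave phase shift.
Ray reflecting at the bottom interface goes from n = 2.32 toward n = 1.26: no phase shift.
The two reflections differ by half a wavelength.
For maximum reflection here: 2 n t = (m + ½) λ.
Minimum at m = 0: t = λ / (4 n) = 689 / (4 × 2.32) = 74.2 nm.

742 Å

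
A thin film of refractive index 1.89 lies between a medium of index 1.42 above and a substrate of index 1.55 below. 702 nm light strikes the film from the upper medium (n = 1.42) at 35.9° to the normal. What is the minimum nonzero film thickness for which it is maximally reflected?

Ray reflecting at the top interface goes from n = 1.42 toward n = 1.89: a half-wave phase shift.
At the lower boundary (n = 1.89 to n = 1.55) the reflected ray undergoes no phase shift.
Net: one phase inversion between the two reflected rays.
So the condition for constructive reflection is 2 n t cos θ_r = (m + ½) λ.
Snell's law: 1.42 sin 35.9° = 1.89 sin θ_r → sin θ_r = 0.441, cos θ_r = 0.898.
Minimum at m = 0: t = λ / (4 n cos θ_r) = 702 / (4 × 1.89 × 0.898) = 103 nm.

103 nm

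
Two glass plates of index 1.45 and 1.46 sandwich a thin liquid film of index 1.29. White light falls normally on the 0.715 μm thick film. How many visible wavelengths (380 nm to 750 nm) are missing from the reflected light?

2

At the upper boundary (n = 1.45 to n = 1.29) the reflected ray undergoes no phase shift.
At the lower boundary (n = 1.29 to n = 1.46) the reflected ray undergoes a half-wave phase shift.
Net: one phase inversion between the two reflected rays.
For minimum reflection here: 2 n t = m λ.
λ = 2 n t / m = 1845 / m nm.
m=2: 922 nm (IR); m=3: 615 nm (visible); m=4: 461 nm (visible); m=5: 369 nm (UV).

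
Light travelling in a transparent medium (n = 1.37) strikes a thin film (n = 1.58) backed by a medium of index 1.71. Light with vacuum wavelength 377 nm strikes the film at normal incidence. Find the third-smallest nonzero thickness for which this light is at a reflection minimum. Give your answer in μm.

At the upper boundary (n = 1.37 to n = 1.58) the reflected ray undergoes a half-wave phase shift.
Ray reflecting at the bottom interface goes from n = 1.58 toward n = 1.71: a half-wave phase shift.
Zero or two π shifts → no net half-wave offset.
With no net inversion, destructive interference in reflection requires 2 n t = (m + ½) λ.
The third-smallest nonzero thickness corresponds to m = 2: t = (m + ½) λ / (2 n) = 2.50 × 377 / (2 × 1.58) = 298 nm.

0.298 μm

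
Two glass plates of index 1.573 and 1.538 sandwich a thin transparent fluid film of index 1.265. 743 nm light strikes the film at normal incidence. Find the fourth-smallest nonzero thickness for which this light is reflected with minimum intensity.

Ray reflecting at the top interface goes from n = 1.573 toward n = 1.265: no phase shift.
At the lower boundary (n = 1.265 to n = 1.538) the reflected ray undergoes a half-wave phase shift.
Net: one phase inversion between the two reflected rays.
So the condition for destructive reflection is 2 n t = m λ.
The fourth-smallest nonzero thickness corresponds to m = 4: t = m λ / (2 n) = 4.00 × 743 / (2 × 1.265) = 1175 nm.

1175 nm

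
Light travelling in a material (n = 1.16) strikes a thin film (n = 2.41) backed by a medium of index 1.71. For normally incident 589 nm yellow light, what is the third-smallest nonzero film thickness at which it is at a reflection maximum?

At the upper boundary (n = 1.16 to n = 2.41) the reflected ray undergoes a half-wave phase shift.
Ray reflecting at the bottom interface goes from n = 2.41 toward n = 1.71: no phase shift.
The two reflections differ by half a wavelength.
So the condition for constructive reflection is 2 n t = (m + ½) λ.
The third-smallest nonzero thickness corresponds to m = 2: t = (m + ½) λ / (2 n) = 2.50 × 589 / (2 × 2.41) = 305 nm.

305 nm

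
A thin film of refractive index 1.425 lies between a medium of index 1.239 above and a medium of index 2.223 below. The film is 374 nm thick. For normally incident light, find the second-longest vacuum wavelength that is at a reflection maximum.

533 nm

Top surface (1.239 → 1.425): reflection off a higher-index medium gives a half-wave phase shift.
Ray reflecting at the bottom interface goes from n = 1.425 toward n = 2.223: a half-wave phase shift.
The two reflections carry the same phase change, so no net offset.
For strong reflection here: 2 n t = m λ.
λ = 2 n t / m. The second-longest wavelength is m = 2: λ = 2 × 1.425 × 374 / 2.00 = 533 nm.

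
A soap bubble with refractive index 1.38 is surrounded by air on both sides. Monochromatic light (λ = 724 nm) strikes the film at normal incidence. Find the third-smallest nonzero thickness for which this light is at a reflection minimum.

787 nm

Ray reflecting at the top interface goes from n = 1.0 toward n = 1.38: a half-wave phase shift.
Ray reflecting at the bottom interface goes from n = 1.38 toward n = 1.0: no phase shift.
Net: one phase inversion between the two reflected rays.
So the condition for destructive reflection is 2 n t = m λ.
The third-smallest nonzero thickness corresponds to m = 3: t = m λ / (2 n) = 3.00 × 724 / (2 × 1.38) = 787 nm.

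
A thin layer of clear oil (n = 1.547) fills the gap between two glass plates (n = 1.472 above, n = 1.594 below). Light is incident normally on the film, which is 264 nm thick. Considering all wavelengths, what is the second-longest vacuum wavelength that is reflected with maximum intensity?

408 nm

At the upper boundary (n = 1.472 to n = 1.547) the reflected ray undergoes a half-wave phase shift.
Ray reflecting at the bottom interface goes from n = 1.547 toward n = 1.594: a half-wave phase shift.
Zero or two π shifts → no net half-wave offset.
For maximum reflection here: 2 n t = m λ.
λ = 2 n t / m. The second-longest wavelength is m = 2: λ = 2 × 1.547 × 264 / 2.00 = 408 nm.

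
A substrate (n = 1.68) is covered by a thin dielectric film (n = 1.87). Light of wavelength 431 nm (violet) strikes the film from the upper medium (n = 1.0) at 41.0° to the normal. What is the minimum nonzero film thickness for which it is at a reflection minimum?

Ray reflecting at the top interface goes from n = 1.0 toward n = 1.87: a half-wave phase shift.
At the lower boundary (n = 1.87 to n = 1.68) the reflected ray undergoes no phase shift.
The two reflections differ by half a wavelength.
With one net inversion, destructive interference in reflection requires 2 n t cos θ_r = m λ.
Snell's law: 1.0 sin 41.0° = 1.87 sin θ_r → sin θ_r = 0.351, cos θ_r = 0.936.
Minimum nonzero at m = 1: t = λ / (2 n cos θ_r) = 431 / (2 × 1.87 × 0.936) = 123 nm.

123 nm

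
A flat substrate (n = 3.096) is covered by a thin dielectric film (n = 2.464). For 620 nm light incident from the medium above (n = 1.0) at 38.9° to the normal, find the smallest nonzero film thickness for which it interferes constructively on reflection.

Ray reflecting at the top interface goes from n = 1.0 toward n = 2.464: a half-wave phase shift.
Ray reflecting at the bottom interface goes from n = 2.464 toward n = 3.096: a half-wave phase shift.
The two reflections carry the same phase change, so no net offset.
For maximum reflection here: 2 n t cos θ_r = m λ.
Snell's law: 1.0 sin 38.9° = 2.464 sin θ_r → sin θ_r = 0.255, cos θ_r = 0.967.
Minimum nonzero at m = 1: t = λ / (2 n cos θ_r) = 620 / (2 × 2.464 × 0.967) = 130 nm.

130 nm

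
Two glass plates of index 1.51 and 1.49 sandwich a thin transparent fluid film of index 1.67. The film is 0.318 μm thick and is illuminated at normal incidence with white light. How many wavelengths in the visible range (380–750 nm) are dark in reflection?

1

Top surface (1.51 → 1.67): reflection off a higher-index medium gives a half-wave phase shift.
Bottom surface (1.67 → 1.49): reflection off a lower-index medium gives no phase shift.
Exactly one π shift → a net half-wave offset.
With one net inversion, destructive interference in reflection requires 2 n t = m λ.
λ = 2 n t / m = 1062 / m nm.
m=1: 1062 nm (IR); m=2: 531 nm (visible); m=3: 354 nm (UV).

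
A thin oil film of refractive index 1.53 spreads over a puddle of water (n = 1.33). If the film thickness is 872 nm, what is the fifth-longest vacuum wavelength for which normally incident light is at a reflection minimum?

534 nm

Ray reflecting at the top interface goes from n = 1.0 toward n = 1.53: a half-wave phase shift.
Bottom surface (1.53 → 1.33): reflection off a lower-index medium gives no phase shift.
Net: one phase inversion between the two reflected rays.
For dark reflection here: 2 n t = m λ.
λ = 2 n t / m. The fifth-longest wavelength is m = 5: λ = 2 × 1.53 × 872 / 5.00 = 534 nm.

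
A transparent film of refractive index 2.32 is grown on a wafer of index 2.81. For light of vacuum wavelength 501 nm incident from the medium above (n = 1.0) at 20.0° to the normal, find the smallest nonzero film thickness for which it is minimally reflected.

54.6 nm

Top surface (1.0 → 2.32): reflection off a higher-index medium gives a half-wave phase shift.
At the lower boundary (n = 2.32 to n = 2.81) the reflected ray undergoes a half-wave phase shift.
Zero or two π shifts → no net half-wave offset.
So the condition for destructive reflection is 2 n t cos θ_r = (m + ½) λ.
Snell's law: 1.0 sin 20.0° = 2.32 sin θ_r → sin θ_r = 0.147, cos θ_r = 0.989.
Minimum at m = 0: t = λ / (4 n cos θ_r) = 501 / (4 × 2.32 × 0.989) = 54.6 nm.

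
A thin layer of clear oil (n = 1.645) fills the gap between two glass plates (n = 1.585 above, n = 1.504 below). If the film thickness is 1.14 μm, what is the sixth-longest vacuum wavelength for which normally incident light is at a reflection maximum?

Ray reflecting at the top interface goes from n = 1.585 toward n = 1.645: a half-wave phase shift.
Ray reflecting at the bottom interface goes from n = 1.645 toward n = 1.504: no phase shift.
Net: one phase inversion between the two reflected rays.
So the condition for constructive reflection is 2 n t = (m + ½) λ.
λ = 2 n t / (m + ½). The sixth-longest wavelength is m = 5: λ = 2 × 1.645 × 1140 / 5.50 = 682 nm.

682 nm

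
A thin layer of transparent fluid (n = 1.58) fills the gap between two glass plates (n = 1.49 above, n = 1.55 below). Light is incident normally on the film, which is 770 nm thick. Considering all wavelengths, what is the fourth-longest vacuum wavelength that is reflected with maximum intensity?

695 nm

At the upper boundary (n = 1.49 to n = 1.58) the reflected ray undergoes a half-wave phase shift.
Ray reflecting at the bottom interface goes from n = 1.58 toward n = 1.55: no phase shift.
The two reflections differ by half a wavelength.
With one net inversion, constructive interference in reflection requires 2 n t = (m + ½) λ.
λ = 2 n t / (m + ½). The fourth-longest wavelength is m = 3: λ = 2 × 1.58 × 770 / 3.50 = 695 nm.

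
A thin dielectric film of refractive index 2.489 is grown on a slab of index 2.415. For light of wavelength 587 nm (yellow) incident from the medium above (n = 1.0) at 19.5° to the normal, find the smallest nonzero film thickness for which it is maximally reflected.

Ray reflecting at the top interface goes from n = 1.0 toward n = 2.489: a half-wave phase shift.
At the lower boundary (n = 2.489 to n = 2.415) the reflected ray undergoes no phase shift.
Exactly one π shift → a net half-wave offset.
So the condition for constructive reflection is 2 n t cos θ_r = (m + ½) λ.
Snell's law: 1.0 sin 19.5° = 2.489 sin θ_r → sin θ_r = 0.134, cos θ_r = 0.991.
Minimum at m = 0: t = λ / (4 n cos θ_r) = 587 / (4 × 2.489 × 0.991) = 59.5 nm.

59.5 nm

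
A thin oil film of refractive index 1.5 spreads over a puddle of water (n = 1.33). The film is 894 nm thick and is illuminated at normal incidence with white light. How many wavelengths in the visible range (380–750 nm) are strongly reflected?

Ray reflecting at the top interface goes from n = 1.0 toward n = 1.5: a half-wave phase shift.
At the lower boundary (n = 1.5 to n = 1.33) the reflected ray undergoes no phase shift.
Exactly one π shift → a net half-wave offset.
With one net inversion, constructive interference in reflection requires 2 n t = (m + ½) λ.
λ = 2 n t / (m + ½) = 2682 / (m + ½) nm.
m=3: 766 nm (IR); m=4: 596 nm (visible); m=5: 488 nm (visible); m=6: 413 nm (visible); m=7: 358 nm (UV).

3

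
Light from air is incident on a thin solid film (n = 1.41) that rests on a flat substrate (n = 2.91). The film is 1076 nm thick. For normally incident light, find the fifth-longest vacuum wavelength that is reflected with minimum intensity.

674 nm

At the upper boundary (n = 1.0 to n = 1.41) the reflected ray undergoes a half-wave phase shift.
Ray reflecting at the bottom interface goes from n = 1.41 toward n = 2.91: a half-wave phase shift.
The two reflections carry the same phase change, so no net offset.
So the condition for destructive reflection is 2 n t = (m + ½) λ.
λ = 2 n t / (m + ½). The fifth-longest wavelength is m = 4: λ = 2 × 1.41 × 1076 / 4.50 = 674 nm.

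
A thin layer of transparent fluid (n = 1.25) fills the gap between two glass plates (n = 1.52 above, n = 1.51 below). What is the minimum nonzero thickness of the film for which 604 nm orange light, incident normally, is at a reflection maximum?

121 nm

Ray reflecting at the top interface goes from n = 1.52 toward n = 1.25: no phase shift.
Bottom surface (1.25 → 1.51): reflection off a higher-index medium gives a half-wave phase shift.
The two reflections differ by half a wavelength.
So the condition for constructive reflection is 2 n t = (m + ½) λ.
Minimum at m = 0: t = λ / (4 n) = 604 / (4 × 1.25) = 121 nm.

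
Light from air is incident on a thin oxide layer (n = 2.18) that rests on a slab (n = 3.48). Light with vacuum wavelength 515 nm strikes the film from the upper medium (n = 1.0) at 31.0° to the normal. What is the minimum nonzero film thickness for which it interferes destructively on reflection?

60.8 nm

At the upper boundary (n = 1.0 to n = 2.18) the reflected ray undergoes a half-wave phase shift.
Bottom surface (2.18 → 3.48): reflection off a higher-index medium gives a half-wave phase shift.
The two reflections carry the same phase change, so no net offset.
With no net inversion, destructive interference in reflection requires 2 n t cos θ_r = (m + ½) λ.
Snell's law: 1.0 sin 31.0° = 2.18 sin θ_r → sin θ_r = 0.236, cos θ_r = 0.972.
Minimum at m = 0: t = λ / (4 n cos θ_r) = 515 / (4 × 2.18 × 0.972) = 60.8 nm.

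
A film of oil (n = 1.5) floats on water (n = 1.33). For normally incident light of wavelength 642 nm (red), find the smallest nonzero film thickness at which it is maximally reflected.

107 nm

Ray reflecting at the top interface goes from n = 1.0 toward n = 1.5: a half-wave phase shift.
At the lower boundary (n = 1.5 to n = 1.33) the reflected ray undergoes no phase shift.
The two reflections differ by half a wavelength.
For maximum reflection here: 2 n t = (m + ½) λ.
Minimum at m = 0: t = λ / (4 n) = 642 / (4 × 1.5) = 107 nm.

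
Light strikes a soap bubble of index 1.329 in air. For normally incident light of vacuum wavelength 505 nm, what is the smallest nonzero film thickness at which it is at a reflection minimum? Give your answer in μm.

At the upper boundary (n = 1.0 to n = 1.329) the reflected ray undergoes a half-wave phase shift.
Bottom surface (1.329 → 1.0): reflection off a lower-index medium gives no phase shift.
The two reflections differ by half a wavelength.
For minimum reflection here: 2 n t = m λ.
The smallest nonzero thickness corresponds to m = 1: t = m λ / (2 n) = 1.00 × 505 / (2 × 1.329) = 190 nm.

0.190 μm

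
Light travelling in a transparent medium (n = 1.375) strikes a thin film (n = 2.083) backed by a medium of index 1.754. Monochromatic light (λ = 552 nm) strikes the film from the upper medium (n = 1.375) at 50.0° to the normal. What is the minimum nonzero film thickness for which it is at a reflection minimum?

Ray reflecting at the top interface goes from n = 1.375 toward n = 2.083: a half-wave phase shift.
At the lower boundary (n = 2.083 to n = 1.754) the reflected ray undergoes no phase shift.
Exactly one π shift → a net half-wave offset.
So the condition for destructive reflection is 2 n t cos θ_r = m λ.
Snell's law: 1.375 sin 50.0° = 2.083 sin θ_r → sin θ_r = 0.506, cos θ_r = 0.863.
Minimum nonzero at m = 1: t = λ / (2 n cos θ_r) = 552 / (2 × 2.083 × 0.863) = 154 nm.

154 nm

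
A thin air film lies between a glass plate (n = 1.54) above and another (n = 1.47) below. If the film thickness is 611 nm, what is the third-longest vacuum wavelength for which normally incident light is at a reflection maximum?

489 nm

Top surface (1.54 → 1.0): reflection off a lower-index medium gives no phase shift.
Ray reflecting at the bottom interface goes from n = 1.0 toward n = 1.47: a half-wave phase shift.
The two reflections differ by half a wavelength.
With one net inversion, constructive interference in reflection requires 2 n t = (m + ½) λ.
λ = 2 n t / (m + ½). The third-longest wavelength is m = 2: λ = 2 × 1.0 × 611 / 2.50 = 489 nm.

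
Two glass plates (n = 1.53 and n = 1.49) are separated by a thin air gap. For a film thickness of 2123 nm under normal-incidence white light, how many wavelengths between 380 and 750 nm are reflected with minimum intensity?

At the upper boundary (n = 1.53 to n = 1.0) the reflected ray undergoes no phase shift.
At the lower boundary (n = 1.0 to n = 1.49) the reflected ray undergoes a half-wave phase shift.
Exactly one π shift → a net half-wave offset.
For dark reflection here: 2 n t = m λ.
λ = 2 n t / m = 4246 / m nm.
m=5: 849 nm (IR); m=6: 708 nm (visible); m=7: 607 nm (visible); m=8: 531 nm (visible); m=9: 472 nm (visible); m=10: 425 nm (visible); m=11: 386 nm (visible); m=12: 354 nm (UV).

6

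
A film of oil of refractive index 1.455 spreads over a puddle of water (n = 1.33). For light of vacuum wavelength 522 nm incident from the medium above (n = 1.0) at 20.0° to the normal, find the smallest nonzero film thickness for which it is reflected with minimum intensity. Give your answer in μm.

0.185 μm

At the upper boundary (n = 1.0 to n = 1.455) the reflected ray undergoes a half-wave phase shift.
Ray reflecting at the bottom interface goes from n = 1.455 toward n = 1.33: no phase shift.
Net: one phase inversion between the two reflected rays.
So the condition for destructive reflection is 2 n t cos θ_r = m λ.
Snell's law: 1.0 sin 20.0° = 1.455 sin θ_r → sin θ_r = 0.235, cos θ_r = 0.972.
Minimum nonzero at m = 1: t = λ / (2 n cos θ_r) = 522 / (2 × 1.455 × 0.972) = 185 nm.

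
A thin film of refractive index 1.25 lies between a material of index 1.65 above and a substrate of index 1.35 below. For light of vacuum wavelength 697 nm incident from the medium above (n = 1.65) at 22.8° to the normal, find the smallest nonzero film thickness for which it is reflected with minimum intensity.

At the upper boundary (n = 1.65 to n = 1.25) the reflected ray undergoes no phase shift.
Bottom surface (1.25 → 1.35): reflection off a higher-index medium gives a half-wave phase shift.
The two reflections differ by half a wavelength.
For dark reflection here: 2 n t cos θ_r = m λ.
Snell's law: 1.65 sin 22.8° = 1.25 sin θ_r → sin θ_r = 0.512, cos θ_r = 0.859.
Minimum nonzero at m = 1: t = λ / (2 n cos θ_r) = 697 / (2 × 1.25 × 0.859) = 324 nm.

324 nm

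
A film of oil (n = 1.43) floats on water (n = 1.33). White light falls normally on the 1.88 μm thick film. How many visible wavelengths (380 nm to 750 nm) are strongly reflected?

7

At the upper boundary (n = 1.0 to n = 1.43) the reflected ray undergoes a half-wave phase shift.
Ray reflecting at the bottom interface goes from n = 1.43 toward n = 1.33: no phase shift.
Exactly one π shift → a net half-wave offset.
So the condition for constructive reflection is 2 n t = (m + ½) λ.
λ = 2 n t / (m + ½) = 5377 / (m + ½) nm.
m=6: 827 nm (IR); m=7: 717 nm (visible); m=8: 633 nm (visible); m=9: 566 nm (visible); m=10: 512 nm (visible); m=11: 468 nm (visible); m=12: 430 nm (visible); m=13: 398 nm (visible); m=14: 371 nm (UV).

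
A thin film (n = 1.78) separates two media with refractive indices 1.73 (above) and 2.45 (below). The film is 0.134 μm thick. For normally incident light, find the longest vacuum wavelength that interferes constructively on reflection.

At the upper boundary (n = 1.73 to n = 1.78) the reflected ray undergoes a half-wave phase shift.
Ray reflecting at the bottom interface goes from n = 1.78 toward n = 2.45: a half-wave phase shift.
Zero or two π shifts → no net half-wave offset.
So the condition for constructive reflection is 2 n t = m λ.
λ = 2 n t / m. The longest wavelength is m = 1: λ = 2 × 1.78 × 134 / 1.00 = 477 nm.

477 nm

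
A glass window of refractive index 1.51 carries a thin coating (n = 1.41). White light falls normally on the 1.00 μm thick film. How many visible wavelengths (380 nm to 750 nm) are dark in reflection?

3

Ray reflecting at the top interface goes from n = 1.0 toward n = 1.41: a half-wave phase shift.
At the lower boundary (n = 1.41 to n = 1.51) the reflected ray undergoes a half-wave phase shift.
Zero or two π shifts → no net half-wave offset.
For minimum reflection here: 2 n t = (m + ½) λ.
λ = 2 n t / (m + ½) = 2820 / (m + ½) nm.
m=3: 806 nm (IR); m=4: 627 nm (visible); m=5: 513 nm (visible); m=6: 434 nm (visible); m=7: 376 nm (UV).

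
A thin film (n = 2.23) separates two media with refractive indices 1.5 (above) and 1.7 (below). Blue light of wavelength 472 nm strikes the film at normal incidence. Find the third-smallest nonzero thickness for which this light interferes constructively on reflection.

Top surface (1.5 → 2.23): reflection off a higher-index medium gives a half-wave phase shift.
At the lower boundary (n = 2.23 to n = 1.7) the reflected ray undergoes no phase shift.
Exactly one π shift → a net half-wave offset.
So the condition for constructive reflection is 2 n t = (m + ½) λ.
The third-smallest nonzero thickness corresponds to m = 2: t = (m + ½) λ / (2 n) = 2.50 × 472 / (2 × 2.23) = 265 nm.

265 nm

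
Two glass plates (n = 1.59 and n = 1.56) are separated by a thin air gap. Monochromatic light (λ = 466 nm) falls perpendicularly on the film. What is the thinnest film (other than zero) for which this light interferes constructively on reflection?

Ray reflecting at the top interface goes from n = 1.59 toward n = 1.0: no phase shift.
Ray reflecting at the bottom interface goes from n = 1.0 toward n = 1.56: a half-wave phase shift.
Exactly one π shift → a net half-wave offset.
For maximum reflection here: 2 n t = (m + ½) λ.
Minimum at m = 0: t = λ / (4 n) = 466 / (4 × 1.0) = 117 nm.

117 nm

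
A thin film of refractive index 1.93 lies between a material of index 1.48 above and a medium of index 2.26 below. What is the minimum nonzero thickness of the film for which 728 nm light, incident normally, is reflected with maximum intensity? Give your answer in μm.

At the upper boundary (n = 1.48 to n = 1.93) the reflected ray undergoes a half-wave phase shift.
Ray reflecting at the bottom interface goes from n = 1.93 toward n = 2.26: a half-wave phase shift.
Zero or two π shifts → no net half-wave offset.
For strong reflection here: 2 n t = m λ.
Minimum nonzero at m = 1: t = λ / (2 n) = 728 / (2 × 1.93) = 189 nm.

0.189 μm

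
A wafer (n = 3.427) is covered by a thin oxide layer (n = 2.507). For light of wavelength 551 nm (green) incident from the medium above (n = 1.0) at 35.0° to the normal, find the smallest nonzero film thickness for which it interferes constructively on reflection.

113 nm

Ray reflecting at the top interface goes from n = 1.0 toward n = 2.507: a half-wave phase shift.
Ray reflecting at the bottom interface goes from n = 2.507 toward n = 3.427: a half-wave phase shift.
Net: no relative phase inversion (both shifts match).
With no net inversion, constructive interference in reflection requires 2 n t cos θ_r = m λ.
Snell's law: 1.0 sin 35.0° = 2.507 sin θ_r → sin θ_r = 0.229, cos θ_r = 0.973.
Minimum nonzero at m = 1: t = λ / (2 n cos θ_r) = 551 / (2 × 2.507 × 0.973) = 113 nm.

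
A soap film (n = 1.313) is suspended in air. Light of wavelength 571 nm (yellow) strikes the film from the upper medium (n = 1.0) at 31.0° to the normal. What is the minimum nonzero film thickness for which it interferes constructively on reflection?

118 nm

At the upper boundary (n = 1.0 to n = 1.313) the reflected ray undergoes a half-wave phase shift.
Bottom surface (1.313 → 1.0): reflection off a lower-index medium gives no phase shift.
The two reflections differ by half a wavelength.
For maximum reflection here: 2 n t cos θ_r = (m + ½) λ.
Snell's law: 1.0 sin 31.0° = 1.313 sin θ_r → sin θ_r = 0.392, cos θ_r = 0.920.
Minimum at m = 0: t = λ / (4 n cos θ_r) = 571 / (4 × 1.313 × 0.920) = 118 nm.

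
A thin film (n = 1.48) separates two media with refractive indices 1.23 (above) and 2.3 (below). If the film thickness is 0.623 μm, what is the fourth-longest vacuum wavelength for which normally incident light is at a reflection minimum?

At the upper boundary (n = 1.23 to n = 1.48) the reflected ray undergoes a half-wave phase shift.
At the lower boundary (n = 1.48 to n = 2.3) the reflected ray undergoes a half-wave phase shift.
The two reflections carry the same phase change, so no net offset.
With no net inversion, destructive interference in reflection requires 2 n t = (m + ½) λ.
λ = 2 n t / (m + ½). The fourth-longest wavelength is m = 3: λ = 2 × 1.48 × 623 / 3.50 = 527 nm.

527 nm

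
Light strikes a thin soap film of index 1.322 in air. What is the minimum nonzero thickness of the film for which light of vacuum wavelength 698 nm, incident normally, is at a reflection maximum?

Ray reflecting at the top interface goes from n = 1.0 toward n = 1.322: a half-wave phase shift.
At the lower boundary (n = 1.322 to n = 1.0) the reflected ray undergoes no phase shift.
Net: one phase inversion between the two reflected rays.
With one net inversion, constructive interference in reflection requires 2 n t = (m + ½) λ.
Minimum at m = 0: t = λ / (4 n) = 698 / (4 × 1.322) = 132 nm.

132 nm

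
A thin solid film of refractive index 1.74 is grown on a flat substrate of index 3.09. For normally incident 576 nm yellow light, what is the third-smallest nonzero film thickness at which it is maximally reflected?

At the upper boundary (n = 1.0 to n = 1.74) the reflected ray undergoes a half-wave phase shift.
Ray reflecting at the bottom interface goes from n = 1.74 toward n = 3.09: a half-wave phase shift.
Zero or two π shifts → no net half-wave offset.
With no net inversion, constructive interference in reflection requires 2 n t = m λ.
The third-smallest nonzero thickness corresponds to m = 3: t = m λ / (2 n) = 3.00 × 576 / (2 × 1.74) = 497 nm.

497 nm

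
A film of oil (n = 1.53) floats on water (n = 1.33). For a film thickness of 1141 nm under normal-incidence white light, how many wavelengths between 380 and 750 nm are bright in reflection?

Ray reflecting at the top interface goes from n = 1.0 toward n = 1.53: a half-wave phase shift.
Ray reflecting at the bottom interface goes from n = 1.53 toward n = 1.33: no phase shift.
Net: one phase inversion between the two reflected rays.
With one net inversion, constructive interference in reflection requires 2 n t = (m + ½) λ.
λ = 2 n t / (m + ½) = 3491 / (m + ½) nm.
m=4: 776 nm (IR); m=5: 635 nm (visible); m=6: 537 nm (visible); m=7: 466 nm (visible); m=8: 411 nm (visible); m=9: 368 nm (UV).

4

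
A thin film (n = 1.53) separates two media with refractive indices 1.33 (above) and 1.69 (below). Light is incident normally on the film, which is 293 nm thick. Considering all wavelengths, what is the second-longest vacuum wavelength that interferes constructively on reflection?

448 nm

Top surface (1.33 → 1.53): reflection off a higher-index medium gives a half-wave phase shift.
At the lower boundary (n = 1.53 to n = 1.69) the reflected ray undergoes a half-wave phase shift.
Zero or two π shifts → no net half-wave offset.
With no net inversion, constructive interference in reflection requires 2 n t = m λ.
λ = 2 n t / m. The second-longest wavelength is m = 2: λ = 2 × 1.53 × 293 / 2.00 = 448 nm.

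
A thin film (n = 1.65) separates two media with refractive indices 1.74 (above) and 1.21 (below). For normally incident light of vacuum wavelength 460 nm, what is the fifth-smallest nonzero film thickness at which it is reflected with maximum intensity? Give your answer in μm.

0.697 μm

Top surface (1.74 → 1.65): reflection off a lower-index medium gives no phase shift.
Bottom surface (1.65 → 1.21): reflection off a lower-index medium gives no phase shift.
Net: no relative phase inversion (both shifts match).
For maximum reflection here: 2 n t = m λ.
The fifth-smallest nonzero thickness corresponds to m = 5: t = m λ / (2 n) = 5.00 × 460 / (2 × 1.65) = 697 nm.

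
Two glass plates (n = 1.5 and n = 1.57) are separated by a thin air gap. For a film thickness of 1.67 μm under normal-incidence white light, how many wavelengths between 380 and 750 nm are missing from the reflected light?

Ray reflecting at the top interface goes from n = 1.5 toward n = 1.0: no phase shift.
At the lower boundary (n = 1.0 to n = 1.57) the reflected ray undergoes a half-wave phase shift.
Exactly one π shift → a net half-wave offset.
With one net inversion, destructive interference in reflection requires 2 n t = m λ.
λ = 2 n t / m = 3340 / m nm.
m=4: 835 nm (IR); m=5: 668 nm (visible); m=6: 557 nm (visible); m=7: 477 nm (visible); m=8: 418 nm (visible); m=9: 371 nm (UV).

4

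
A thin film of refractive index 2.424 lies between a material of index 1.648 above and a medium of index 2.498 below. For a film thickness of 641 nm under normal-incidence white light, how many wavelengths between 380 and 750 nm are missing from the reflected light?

At the upper boundary (n = 1.648 to n = 2.424) the reflected ray undergoes a half-wave phase shift.
Ray reflecting at the bottom interface goes from n = 2.424 toward n = 2.498: a half-wave phase shift.
Zero or two π shifts → no net half-wave offset.
With no net inversion, destructive interference in reflection requires 2 n t = (m + ½) λ.
λ = 2 n t / (m + ½) = 3108 / (m + ½) nm.
m=3: 888 nm (IR); m=4: 691 nm (visible); m=5: 565 nm (visible); m=6: 478 nm (visible); m=7: 414 nm (visible); m=8: 366 nm (UV).

4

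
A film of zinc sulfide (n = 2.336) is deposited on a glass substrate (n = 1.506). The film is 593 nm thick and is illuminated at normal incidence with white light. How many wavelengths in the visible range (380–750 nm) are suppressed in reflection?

At the upper boundary (n = 1.0 to n = 2.336) the reflected ray undergoes a half-wave phase shift.
At the lower boundary (n = 2.336 to n = 1.506) the reflected ray undergoes no phase shift.
The two reflections differ by half a wavelength.
With one net inversion, destructive interference in reflection requires 2 n t = m λ.
λ = 2 n t / m = 2770 / m nm.
m=3: 923 nm (IR); m=4: 693 nm (visible); m=5: 554 nm (visible); m=6: 462 nm (visible); m=7: 396 nm (visible); m=8: 346 nm (UV).

4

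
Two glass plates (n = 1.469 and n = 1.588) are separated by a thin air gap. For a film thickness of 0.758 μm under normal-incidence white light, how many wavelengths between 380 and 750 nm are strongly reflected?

2

At the upper boundary (n = 1.469 to n = 1.0) the reflected ray undergoes no phase shift.
Bottom surface (1.0 → 1.588): reflection off a higher-index medium gives a half-wave phase shift.
Net: one phase inversion between the two reflected rays.
With one net inversion, constructive interference in reflection requires 2 n t = (m + ½) λ.
λ = 2 n t / (m + ½) = 1516 / (m + ½) nm.
m=1: 1011 nm (IR); m=2: 606 nm (visible); m=3: 433 nm (visible); m=4: 337 nm (UV).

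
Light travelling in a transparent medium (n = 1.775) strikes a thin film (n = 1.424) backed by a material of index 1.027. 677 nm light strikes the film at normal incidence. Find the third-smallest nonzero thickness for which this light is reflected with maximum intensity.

713 nm

Top surface (1.775 → 1.424): reflection off a lower-index medium gives no phase shift.
Ray reflecting at the bottom interface goes from n = 1.424 toward n = 1.027: no phase shift.
Zero or two π shifts → no net half-wave offset.
With no net inversion, constructive interference in reflection requires 2 n t = m λ.
The third-smallest nonzero thickness corresponds to m = 3: t = m λ / (2 n) = 3.00 × 677 / (2 × 1.424) = 713 nm.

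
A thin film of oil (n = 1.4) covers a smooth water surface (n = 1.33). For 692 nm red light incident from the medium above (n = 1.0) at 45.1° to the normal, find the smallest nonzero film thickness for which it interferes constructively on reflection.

Top surface (1.0 → 1.4): reflection off a higher-index medium gives a half-wave phase shift.
At the lower boundary (n = 1.4 to n = 1.33) the reflected ray undergoes no phase shift.
The two reflections differ by half a wavelength.
So the condition for constructive reflection is 2 n t cos θ_r = (m + ½) λ.
Snell's law: 1.0 sin 45.1° = 1.4 sin θ_r → sin θ_r = 0.506, cos θ_r = 0.863.
Minimum at m = 0: t = λ / (4 n cos θ_r) = 692 / (4 × 1.4 × 0.863) = 143 nm.

143 nm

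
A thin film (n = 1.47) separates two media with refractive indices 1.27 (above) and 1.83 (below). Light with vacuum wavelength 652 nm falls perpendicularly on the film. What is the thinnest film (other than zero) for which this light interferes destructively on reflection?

111 nm

At the upper boundary (n = 1.27 to n = 1.47) the reflected ray undergoes a half-wave phase shift.
Ray reflecting at the bottom interface goes from n = 1.47 toward n = 1.83: a half-wave phase shift.
The two reflections carry the same phase change, so no net offset.
With no net inversion, destructive interference in reflection requires 2 n t = (m + ½) λ.
Minimum at m = 0: t = λ / (4 n) = 652 / (4 × 1.47) = 111 nm.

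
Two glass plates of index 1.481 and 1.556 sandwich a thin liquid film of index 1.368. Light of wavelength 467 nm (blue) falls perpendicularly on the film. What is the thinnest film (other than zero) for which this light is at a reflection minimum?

171 nm

Ray reflecting at the top interface goes from n = 1.481 toward n = 1.368: no phase shift.
Ray reflecting at the bottom interface goes from n = 1.368 toward n = 1.556: a half-wave phase shift.
The two reflections differ by half a wavelength.
So the condition for destructive reflection is 2 n t = m λ.
Minimum nonzero at m = 1: t = λ / (2 n) = 467 / (2 × 1.368) = 171 nm.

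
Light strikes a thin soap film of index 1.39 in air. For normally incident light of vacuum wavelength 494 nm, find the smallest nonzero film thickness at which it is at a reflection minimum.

178 nm

Ray reflecting at the top interface goes from n = 1.0 toward n = 1.39: a half-wave phase shift.
Bottom surface (1.39 → 1.0): reflection off a lower-index medium gives no phase shift.
Net: one phase inversion between the two reflected rays.
So the condition for destructive reflection is 2 n t = m λ.
Minimum nonzero at m = 1: t = λ / (2 n) = 494 / (2 × 1.39) = 178 nm.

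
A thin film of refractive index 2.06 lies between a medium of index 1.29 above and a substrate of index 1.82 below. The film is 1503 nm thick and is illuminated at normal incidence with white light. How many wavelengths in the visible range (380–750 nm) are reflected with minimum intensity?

8

At the upper boundary (n = 1.29 to n = 2.06) the reflected ray undergoes a half-wave phase shift.
Ray reflecting at the bottom interface goes from n = 2.06 toward n = 1.82: no phase shift.
The two reflections differ by half a wavelength.
With one net inversion, destructive interference in reflection requires 2 n t = m λ.
λ = 2 n t / m = 6192 / m nm.
m=8: 774 nm (IR); m=9: 688 nm (visible); m=10: 619 nm (visible); m=11: 563 nm (visible); m=12: 516 nm (visible); m=13: 476 nm (visible); m=14: 442 nm (visible); m=15: 413 nm (visible); m=16: 387 nm (visible); m=17: 364 nm (UV).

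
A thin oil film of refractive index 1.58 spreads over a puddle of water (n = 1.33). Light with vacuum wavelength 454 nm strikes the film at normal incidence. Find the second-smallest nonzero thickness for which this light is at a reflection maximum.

Ray reflecting at the top interface goes from n = 1.0 toward n = 1.58: a half-wave phase shift.
Bottom surface (1.58 → 1.33): reflection off a lower-index medium gives no phase shift.
Net: one phase inversion between the two reflected rays.
With one net inversion, constructive interference in reflection requires 2 n t = (m + ½) λ.
The second-smallest nonzero thickness corresponds to m = 1: t = (m + ½) λ / (2 n) = 1.50 × 454 / (2 × 1.58) = 216 nm.

216 nm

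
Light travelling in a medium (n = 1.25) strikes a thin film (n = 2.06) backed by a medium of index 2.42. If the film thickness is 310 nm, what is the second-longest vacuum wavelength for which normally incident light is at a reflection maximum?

Ray reflecting at the top interface goes from n = 1.25 toward n = 2.06: a half-wave phase shift.
Ray reflecting at the bottom interface goes from n = 2.06 toward n = 2.42: a half-wave phase shift.
Net: no relative phase inversion (both shifts match).
For strong reflection here: 2 n t = m λ.
λ = 2 n t / m. The second-longest wavelength is m = 2: λ = 2 × 2.06 × 310 / 2.00 = 639 nm.

639 nm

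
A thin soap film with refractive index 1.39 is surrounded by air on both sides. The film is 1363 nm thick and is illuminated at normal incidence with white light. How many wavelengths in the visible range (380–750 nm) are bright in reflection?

Top surface (1.0 → 1.39): reflection off a higher-index medium gives a half-wave phase shift.
At the lower boundary (n = 1.39 to n = 1.0) the reflected ray undergoes no phase shift.
Net: one phase inversion between the two reflected rays.
With one net inversion, constructive interference in reflection requires 2 n t = (m + ½) λ.
λ = 2 n t / (m + ½) = 3789 / (m + ½) nm.
m=4: 842 nm (IR); m=5: 689 nm (visible); m=6: 583 nm (visible); m=7: 505 nm (visible); m=8: 446 nm (visible); m=9: 399 nm (visible); m=10: 361 nm (UV).

5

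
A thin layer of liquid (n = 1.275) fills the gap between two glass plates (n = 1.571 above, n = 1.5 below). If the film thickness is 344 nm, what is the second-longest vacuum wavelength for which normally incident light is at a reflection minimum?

Ray reflecting at the top interface goes from n = 1.571 toward n = 1.275: no phase shift.
Bottom surface (1.275 → 1.5): reflection off a higher-index medium gives a half-wave phase shift.
Net: one phase inversion between the two reflected rays.
For weak reflection here: 2 n t = m λ.
λ = 2 n t / m. The second-longest wavelength is m = 2: λ = 2 × 1.275 × 344 / 2.00 = 439 nm.

439 nm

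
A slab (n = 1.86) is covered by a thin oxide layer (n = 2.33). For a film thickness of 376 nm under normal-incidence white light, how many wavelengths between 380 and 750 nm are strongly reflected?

3

Top surface (1.0 → 2.33): reflection off a higher-index medium gives a half-wave phase shift.
Bottom surface (2.33 → 1.86): reflection off a lower-index medium gives no phase shift.
Exactly one π shift → a net half-wave offset.
With one net inversion, constructive interference in reflection requires 2 n t = (m + ½) λ.
λ = 2 n t / (m + ½) = 1752 / (m + ½) nm.
m=1: 1168 nm (IR); m=2: 701 nm (visible); m=3: 501 nm (visible); m=4: 389 nm (visible); m=5: 319 nm (UV).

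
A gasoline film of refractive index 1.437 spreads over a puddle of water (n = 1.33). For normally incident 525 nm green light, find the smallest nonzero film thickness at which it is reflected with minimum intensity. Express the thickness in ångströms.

1827 Å

Top surface (1.0 → 1.437): reflection off a higher-index medium gives a half-wave phase shift.
Bottom surface (1.437 → 1.33): reflection off a lower-index medium gives no phase shift.
Net: one phase inversion between the two reflected rays.
With one net inversion, destructive interference in reflection requires 2 n t = m λ.
Minimum nonzero at m = 1: t = λ / (2 n) = 525 / (2 × 1.437) = 183 nm.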